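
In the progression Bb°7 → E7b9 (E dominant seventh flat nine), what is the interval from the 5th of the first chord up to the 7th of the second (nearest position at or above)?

augmented sixth

Bb°7 has Fb as its 5th, and E7b9 (E dominant seventh flat nine) has D as its 7th.
From Fb to D: 10 semitones over a sixth = augmented.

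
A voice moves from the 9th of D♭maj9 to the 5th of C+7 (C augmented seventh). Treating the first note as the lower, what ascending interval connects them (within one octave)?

D♭maj9 has E♭ as its 9th, and C+7 (C augmented seventh) has G♯ as its 5th.
E♭ up to G♯ is 5 semitones, a half step wider than a major third, so the interval is augmented.

augmented third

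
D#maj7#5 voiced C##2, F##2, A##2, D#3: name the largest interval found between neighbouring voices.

P4

Adjacent intervals: C##2→F##2 = perfect fourth; F##2→A##2 = major third; A##2→D#3 = diminished fourth.
The largest is C##2 to F##2, a perfect fourth (5 semitones).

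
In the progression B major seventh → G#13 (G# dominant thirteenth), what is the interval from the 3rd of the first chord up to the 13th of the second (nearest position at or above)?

B major seventh has D# as its 3rd, and G#13 (G# dominant thirteenth) has E# as its 13th.
From D# to E# is 2 semitones, exactly the major second.

M2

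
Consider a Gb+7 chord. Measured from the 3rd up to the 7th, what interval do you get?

diminished fifth

The chord tones of Gb7#5 are Gb, Bb, D, Fb.
That puts Bb below Fb.
From Bb to Fb: 6 semitones over a fifth = diminished.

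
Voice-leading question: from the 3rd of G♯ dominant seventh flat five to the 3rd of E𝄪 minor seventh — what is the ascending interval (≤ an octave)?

The 3rd of G♯ dominant seventh flat five is B♯; the 3rd of E𝄪 minor seventh is G𝄪.
From B♯ to G𝄪 is 9 semitones, exactly the major sixth.

major sixth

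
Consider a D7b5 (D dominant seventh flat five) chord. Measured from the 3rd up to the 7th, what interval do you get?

diminished fifth

The chord tones of D7b5 are D-F#-Ab-C.
3rd = F#; 7th = C.
5 letter names make it a fifth; at 6 semitones (a half step narrower than perfect) the quality is diminished.
This 3–7 tritone is the characteristic tension at the heart of the dominant sound.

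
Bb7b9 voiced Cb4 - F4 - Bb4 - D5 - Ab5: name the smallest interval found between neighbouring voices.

Adjacent intervals: Cb4→F4 = augmented fourth; F4→Bb4 = perfect fourth; Bb4→D5 = major third; D5→Ab5 = diminished fifth.
The smallest is Bb4 to D5, a major third (4 semitones).

M3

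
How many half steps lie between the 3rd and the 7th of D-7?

Dm7: D F A C.
F to C is a perfect fifth: 7 semitones.

7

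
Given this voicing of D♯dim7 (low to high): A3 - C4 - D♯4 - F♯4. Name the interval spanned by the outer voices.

The outer voices are A3 and F♯4.
Counting 6 letters and 9 half steps from A gives a major sixth.

major sixth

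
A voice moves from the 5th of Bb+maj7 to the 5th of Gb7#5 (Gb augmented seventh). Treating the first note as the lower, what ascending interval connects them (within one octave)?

Bb+maj7 has F# as its 5th, and Gb7#5 (Gb augmented seventh) has D as its 5th.
From F# to D: 8 semitones over a sixth = minor.

minor 6th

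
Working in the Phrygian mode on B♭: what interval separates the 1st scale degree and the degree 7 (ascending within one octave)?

m7

B♭ phrygian: B♭ C♭ D♭ E♭ F G♭ A♭.
So we need the interval from B♭ up to A♭.
From B♭ to A♭: 10 semitones over a seventh = minor.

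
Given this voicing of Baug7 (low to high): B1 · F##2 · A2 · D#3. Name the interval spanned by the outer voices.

M10

The outer voices are B1 and D#3.
B up to D# spans 10 letter names and 16 semitones — a major tenth.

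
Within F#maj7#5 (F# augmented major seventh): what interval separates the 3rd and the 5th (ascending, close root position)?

M3

Spelling the chord: F#-A#-C##-E#.
So we need the interval from A# up to C##.
Counting 3 letters and 4 half steps from A# gives a major third.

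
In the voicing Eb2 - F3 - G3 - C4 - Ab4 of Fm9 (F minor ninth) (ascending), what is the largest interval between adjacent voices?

major ninth

Adjacent intervals: Eb2→F3 = major ninth; F3→G3 = major second; G3→C4 = perfect fourth; C4→Ab4 = minor sixth.
The largest is Eb2 to F3, a major ninth (14 semitones).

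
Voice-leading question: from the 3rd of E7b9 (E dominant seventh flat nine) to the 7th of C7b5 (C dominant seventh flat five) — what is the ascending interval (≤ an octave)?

E7b9 (E dominant seventh flat nine) has G# as its 3rd, and C7b5 (C dominant seventh flat five) has Bb as its 7th.
From G# to Bb: 2 semitones over a third = diminished.

diminished third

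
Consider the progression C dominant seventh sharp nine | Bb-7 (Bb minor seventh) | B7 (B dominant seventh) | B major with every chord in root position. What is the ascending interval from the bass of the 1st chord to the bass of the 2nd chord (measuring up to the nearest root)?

The roots are C and Bb.
C up to Bb is 10 semitones, a half step narrower than a major seventh, so the interval is minor.

minor 7th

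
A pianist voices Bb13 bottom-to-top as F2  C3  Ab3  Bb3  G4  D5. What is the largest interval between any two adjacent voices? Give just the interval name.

Adjacent intervals: F2→C3 = perfect fifth; C3→Ab3 = minor sixth; Ab3→Bb3 = major second; Bb3→G4 = major sixth; G4→D5 = perfect fifth.
The largest is Bb3 to G4, a major sixth (9 semitones).

major sixth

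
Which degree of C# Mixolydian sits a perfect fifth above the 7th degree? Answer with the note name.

F#

The scale is C# D# E# F# G# A# B.
The 7th degree is B; a perfect fifth above that is F# — scale degree 4.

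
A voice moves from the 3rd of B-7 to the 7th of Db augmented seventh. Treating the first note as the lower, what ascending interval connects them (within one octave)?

B-7 has D as its 3rd, and Db augmented seventh has Cb as its 7th.
From D to Cb: 9 semitones over a seventh = diminished.

diminished seventh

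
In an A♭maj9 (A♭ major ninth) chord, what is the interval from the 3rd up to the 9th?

minor seventh

A♭maj9: A♭-C-E♭-G-B♭.
3rd = C; 9th = B♭.
C up to B♭ is 10 semitones, a half step narrower than a major seventh, so the interval is minor.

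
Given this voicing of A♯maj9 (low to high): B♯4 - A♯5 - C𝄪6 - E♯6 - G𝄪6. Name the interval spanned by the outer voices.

The outer voices are B♯4 and G𝄪6.
Counting 13 letters and 21 half steps from B♯ gives a major thirteenth.

major 13th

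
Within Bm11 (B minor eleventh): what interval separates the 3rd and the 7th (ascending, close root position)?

Bm11 is spelled B–D–F♯–A–C♯–E.
The 3rd is D and the 7th is A.
From D to A is 7 semitones, exactly the perfect fifth.

perfect fifth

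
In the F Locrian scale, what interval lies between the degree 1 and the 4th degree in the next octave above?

perfect eleventh

Spelling the F Locrian scale: F Gb Ab Bb Cb Db Eb.
So we need the interval from F up to Bb.
Counting 11 letters and 17 half steps from F gives a perfect eleventh.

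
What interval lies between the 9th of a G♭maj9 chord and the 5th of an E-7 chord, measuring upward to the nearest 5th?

G♭maj9 has A♭ as its 9th, and E-7 has B as its 5th.
2 letter names make it a second; at 3 semitones (a half step wider than major) the quality is augmented.

augmented second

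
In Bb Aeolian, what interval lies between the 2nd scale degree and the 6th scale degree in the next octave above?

d12

Spelling Bb Aeolian: Bb C Db Eb F Gb Ab.
2nd scale degree = C; scale degree 6 (up an octave) = Gb.
12 letter names make it a twelfth; at 18 semitones (a half step narrower than perfect) the quality is diminished.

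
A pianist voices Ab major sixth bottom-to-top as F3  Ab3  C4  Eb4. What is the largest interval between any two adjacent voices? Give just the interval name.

major third

Adjacent intervals: F3→Ab3 = minor third; Ab3→C4 = major third; C4→Eb4 = minor third.
The largest is Ab3 to C4, a major third (4 semitones).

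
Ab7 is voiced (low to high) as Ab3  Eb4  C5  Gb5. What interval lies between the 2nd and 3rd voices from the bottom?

major 6th

Those voices are Eb4 and C5.
Eb up to C spans 6 letter names and 9 semitones — a major sixth.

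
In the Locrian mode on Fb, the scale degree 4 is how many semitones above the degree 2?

The scale is Fb Gbb Abb Bbb Cbb Dbb Ebb.
Gbb up to Bbb is a major third — 4 semitones.

4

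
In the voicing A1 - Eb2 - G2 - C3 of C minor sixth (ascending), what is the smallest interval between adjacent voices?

Adjacent intervals: A1→Eb2 = diminished fifth; Eb2→G2 = major third; G2→C3 = perfect fourth.
The smallest is Eb2 to G2, a major third (4 semitones).

major third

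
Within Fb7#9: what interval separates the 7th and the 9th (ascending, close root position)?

A3

Spelling the chord: Fb Ab Cb Ebb G.
7th = Ebb; 9th = G.
Ebb up to G is 5 semitones, a half step wider than a major third, so the interval is augmented.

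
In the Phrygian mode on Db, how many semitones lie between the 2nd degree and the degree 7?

9

The scale is Db Ebb Fb Gb Ab Bbb Cb.
Ebb up to Cb is a major sixth — 9 semitones.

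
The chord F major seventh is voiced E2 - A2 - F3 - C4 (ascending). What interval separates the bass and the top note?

minor thirteenth

The outer voices are E2 and C4.
E up to C is 20 semitones, a half step narrower than a major thirteenth, so the interval is minor.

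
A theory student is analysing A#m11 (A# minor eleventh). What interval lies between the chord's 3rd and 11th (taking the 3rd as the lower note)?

major 9th

The chord tones of A#m11 (A# minor eleventh) are A# C# E# G# B# D#.
The 3rd is C# and the 11th is D#.
C# up to D# spans 9 letter names and 14 semitones — a major ninth.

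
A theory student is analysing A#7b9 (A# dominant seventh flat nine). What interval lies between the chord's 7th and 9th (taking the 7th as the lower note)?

minor 3rd

A#7b9 (A# dominant seventh flat nine) is spelled A# C## E# G# B.
That puts G# below B.
3 letter names make it a third; at 3 semitones (a half step narrower than major) the quality is minor.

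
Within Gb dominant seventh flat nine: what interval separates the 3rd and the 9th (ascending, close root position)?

Gb7b9 (Gb dominant seventh flat nine): Gb-Bb-Db-Fb-Abb.
That puts Bb below Abb.
From Bb to Abb: 9 semitones over a seventh = diminished.

diminished seventh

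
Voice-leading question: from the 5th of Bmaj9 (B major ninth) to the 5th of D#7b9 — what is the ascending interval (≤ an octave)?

major 3rd

Bmaj9 (B major ninth) has F# as its 5th, and D#7b9 has A# as its 5th.
F# up to A# spans 3 letter names and 4 semitones — a major third.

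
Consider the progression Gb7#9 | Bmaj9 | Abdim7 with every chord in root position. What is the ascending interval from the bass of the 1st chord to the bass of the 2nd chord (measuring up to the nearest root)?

The roots are Gb and B.
Gb up to B is 5 semitones, a half step wider than a major third, so the interval is augmented.

A3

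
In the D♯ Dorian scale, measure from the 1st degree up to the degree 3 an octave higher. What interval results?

m10

D♯ dorian: D♯ E♯ F♯ G♯ A♯ B♯ C♯.
The 1st degree is D♯ and the degree 3 (up an octave) is F♯.
D♯ up to F♯ is 15 semitones, a half step narrower than a major tenth, so the interval is minor.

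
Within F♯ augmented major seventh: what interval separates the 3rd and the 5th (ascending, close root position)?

F♯maj7#5: F♯ A♯ C𝄪 E♯.
The 3rd is A♯ and the 5th is C𝄪.
Counting 3 letters and 4 half steps from A♯ gives a major third.

major 3rd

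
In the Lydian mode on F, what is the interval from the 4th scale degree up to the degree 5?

minor second

Spelling the Lydian mode on F: F G A B C D E.
That puts B below C.
B up to C is 1 semitone, a half step narrower than a major second, so the interval is minor.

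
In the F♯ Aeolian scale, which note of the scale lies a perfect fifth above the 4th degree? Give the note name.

F#

The scale is F♯ G♯ A B C♯ D E.
The 4th degree is B; a perfect fifth above that is F♯ — scale degree 1.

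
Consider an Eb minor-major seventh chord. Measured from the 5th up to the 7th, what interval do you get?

major third

EbmM7: Eb, Gb, Bb, D.
5th = Bb; 7th = D.
From Bb to D is 4 semitones, exactly the major third.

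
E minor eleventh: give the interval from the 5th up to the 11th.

m7

The chord tones of Em11 are E-G-B-D-F#-A.
5th = B; 11th = A.
7 letter names make it a seventh; at 10 semitones (a half step narrower than major) the quality is minor.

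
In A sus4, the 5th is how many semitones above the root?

Spelling the chord: A, D, E.
A to E is a perfect fifth: 7 semitones.

7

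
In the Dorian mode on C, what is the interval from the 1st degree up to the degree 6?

Spelling the Dorian mode on C: C D Eb F G A Bb.
That puts C below A.
From C to A is 9 semitones, exactly the major sixth.

major sixth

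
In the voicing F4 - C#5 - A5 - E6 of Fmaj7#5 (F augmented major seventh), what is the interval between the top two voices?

Those voices are A5 and E6.
A up to E spans 5 letter names and 7 semitones — a perfect fifth.

perfect fifth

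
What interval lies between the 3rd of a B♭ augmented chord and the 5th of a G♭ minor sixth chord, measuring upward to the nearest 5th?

diminished octave

The 3rd of B♭ augmented is D; the 5th of G♭ minor sixth is D♭.
From D to D♭: 11 semitones over an octave = diminished.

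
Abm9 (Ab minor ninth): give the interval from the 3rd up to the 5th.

Ab minor ninth is spelled Ab, Cb, Eb, Gb, Bb.
That puts Cb below Eb.
Cb up to Eb spans 3 letter names and 4 semitones — a major third.

major third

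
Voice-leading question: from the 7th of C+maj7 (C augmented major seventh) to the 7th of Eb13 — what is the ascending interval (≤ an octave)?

C+maj7 (C augmented major seventh) has B as its 7th, and Eb13 has Db as its 7th.
B up to Db is 2 semitones, a whole step narrower than a major third, so the interval is diminished.

diminished third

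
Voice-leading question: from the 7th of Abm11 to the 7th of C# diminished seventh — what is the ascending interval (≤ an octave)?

M3

The 7th of Abm11 is Gb; the 7th of C# diminished seventh is Bb.
From Gb to Bb is 4 semitones, exactly the major third.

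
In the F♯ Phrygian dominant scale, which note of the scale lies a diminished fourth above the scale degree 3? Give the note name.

The scale is F♯ G A♯ B C♯ D E.
The scale degree 3 is A♯; a diminished fourth above that is D — scale degree 6.

D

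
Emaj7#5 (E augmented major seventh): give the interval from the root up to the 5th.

augmented fifth

Spelling the chord: E, G#, B#, D#.
That puts E below B#.
E up to B# is 8 semitones, a half step wider than a perfect fifth, so the interval is augmented.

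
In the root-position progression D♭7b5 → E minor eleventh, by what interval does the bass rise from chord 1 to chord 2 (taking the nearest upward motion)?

augmented second

The roots are D♭ and E.
D♭ up to E is 3 semitones, a half step wider than a major second, so the interval is augmented.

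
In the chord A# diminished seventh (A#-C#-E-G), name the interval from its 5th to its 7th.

minor third

That puts E below G.
From E to G: 3 semitones over a third = minor.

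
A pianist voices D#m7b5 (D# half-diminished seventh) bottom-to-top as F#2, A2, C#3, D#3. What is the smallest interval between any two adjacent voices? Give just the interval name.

Adjacent intervals: F#2→A2 = minor third; A2→C#3 = major third; C#3→D#3 = major second.
The smallest is C#3 to D#3, a major second (2 semitones).

major second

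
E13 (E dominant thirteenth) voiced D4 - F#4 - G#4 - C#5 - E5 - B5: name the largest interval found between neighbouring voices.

P5

Adjacent intervals: D4→F#4 = major third; F#4→G#4 = major second; G#4→C#5 = perfect fourth; C#5→E5 = minor third; E5→B5 = perfect fifth.
The largest is E5 to B5, a perfect fifth (7 semitones).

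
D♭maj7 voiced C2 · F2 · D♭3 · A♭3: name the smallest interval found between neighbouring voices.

Adjacent intervals: C2→F2 = perfect fourth; F2→D♭3 = minor sixth; D♭3→A♭3 = perfect fifth.
The smallest is C2 to F2, a perfect fourth (5 semitones).

P4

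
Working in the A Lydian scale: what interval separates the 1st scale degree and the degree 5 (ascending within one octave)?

perfect fifth

Spelling the A Lydian scale: A B C# D# E F# G#.
So we need the interval from A up to E.
Counting 5 letters and 7 half steps from A gives a perfect fifth.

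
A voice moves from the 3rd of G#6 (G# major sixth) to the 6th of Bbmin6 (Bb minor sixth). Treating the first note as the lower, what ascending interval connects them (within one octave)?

The 3rd of G#6 (G# major sixth) is B#; the 6th of Bbmin6 (Bb minor sixth) is G.
B# up to G is 7 semitones, a whole step narrower than a major sixth, so the interval is diminished.

diminished sixth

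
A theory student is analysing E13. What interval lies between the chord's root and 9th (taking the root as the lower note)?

The chord tones of E13 are E–G#–B–D–F#–C#.
That puts E below F#.
E up to F# spans 9 letter names and 14 semitones — a major ninth.

M9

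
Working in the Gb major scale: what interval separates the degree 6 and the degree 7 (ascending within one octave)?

Spelling the Gb major scale: Gb Ab Bb Cb Db Eb F.
So we need the interval from Eb up to F.
From Eb to F is 2 semitones, exactly the major second.

major second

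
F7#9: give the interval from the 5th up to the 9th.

The chord tones of F7#9 are F A C E♭ G♯.
The 5th is C and the 9th is G♯.
5 letter names make it a fifth; at 8 semitones (a half step wider than perfect) the quality is augmented.

augmented fifth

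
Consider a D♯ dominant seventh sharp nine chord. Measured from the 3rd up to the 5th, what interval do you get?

The chord tones of D♯7#9 are D♯-F𝄪-A♯-C♯-E𝄪.
So we need the interval from F𝄪 up to A♯.
3 letter names make it a third; at 3 semitones (a half step narrower than major) the quality is minor.

m3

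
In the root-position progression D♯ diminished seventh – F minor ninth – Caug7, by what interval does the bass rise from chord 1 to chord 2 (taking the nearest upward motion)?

diminished 3rd

The roots are D♯ and F.
3 letter names make it a third; at 2 semitones (a whole step narrower than major) the quality is diminished.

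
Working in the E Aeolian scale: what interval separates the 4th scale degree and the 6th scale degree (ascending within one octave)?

The scale runs E F# G A B C D.
4th scale degree = A; scale degree 6 = C.
A up to C is 3 semitones, a half step narrower than a major third, so the interval is minor.

minor third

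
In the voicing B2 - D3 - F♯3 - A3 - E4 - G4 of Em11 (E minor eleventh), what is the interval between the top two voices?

Those voices are E4 and G4.
E up to G is 3 semitones, a half step narrower than a major third, so the interval is minor.

minor third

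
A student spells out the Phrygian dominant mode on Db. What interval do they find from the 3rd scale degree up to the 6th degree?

diminished fourth

The scale runs Db Ebb F Gb Ab Bbb Cb.
That puts F below Bbb.
From F to Bbb: 4 semitones over a fourth = diminished.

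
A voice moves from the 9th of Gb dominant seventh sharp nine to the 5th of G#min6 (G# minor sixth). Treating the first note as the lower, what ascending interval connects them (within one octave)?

The 9th of Gb dominant seventh sharp nine is A; the 5th of G#min6 (G# minor sixth) is D#.
4 letter names make it a fourth; at 6 semitones (a half step wider than perfect) the quality is augmented.

augmented fourth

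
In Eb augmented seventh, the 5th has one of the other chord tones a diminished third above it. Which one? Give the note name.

Db

Eb7#5: Eb, G, B, Db.
The 5th is B. A diminished third above B is Db.
Db is the chord's 7th.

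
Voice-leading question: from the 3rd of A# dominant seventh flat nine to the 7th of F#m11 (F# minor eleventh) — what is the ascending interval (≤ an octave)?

diminished third

A# dominant seventh flat nine has C## as its 3rd, and F#m11 (F# minor eleventh) has E as its 7th.
3 letter names make it a third; at 2 semitones (a whole step narrower than major) the quality is diminished.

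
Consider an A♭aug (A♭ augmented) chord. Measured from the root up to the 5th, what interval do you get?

A5

A♭+ is spelled A♭, C, E.
Root = A♭; 5th = E.
5 letter names make it a fifth; at 8 semitones (a half step wider than perfect) the quality is augmented.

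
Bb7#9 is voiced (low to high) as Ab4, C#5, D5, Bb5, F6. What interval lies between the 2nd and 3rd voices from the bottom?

m2

Those voices are C#5 and D5.
From C# to D: 1 semitone over a second = minor.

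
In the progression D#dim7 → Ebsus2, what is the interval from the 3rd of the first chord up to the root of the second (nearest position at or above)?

D#dim7 has F# as its 3rd, and Ebsus2 has Eb as its root.
7 letter names make it a seventh; at 9 semitones (a whole step narrower than major) the quality is diminished.

diminished seventh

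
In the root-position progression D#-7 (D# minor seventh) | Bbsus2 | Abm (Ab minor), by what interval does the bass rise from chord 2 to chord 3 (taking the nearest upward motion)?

The roots are Bb and Ab.
7 letter names make it a seventh; at 10 semitones (a half step narrower than major) the quality is minor.

minor seventh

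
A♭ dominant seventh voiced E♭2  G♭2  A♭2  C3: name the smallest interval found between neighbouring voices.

Adjacent intervals: E♭2→G♭2 = minor third; G♭2→A♭2 = major second; A♭2→C3 = major third.
The smallest is G♭2 to A♭2, a major second (2 semitones).

M2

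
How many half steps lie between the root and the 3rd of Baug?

The chord tones of Baug (B augmented) are B–D#–F##.
B to D# is a major third: 4 semitones.

4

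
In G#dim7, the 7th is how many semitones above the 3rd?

6

The chord tones of G#°7 are G#–B–D–F.
B to F is a diminished fifth: 6 semitones.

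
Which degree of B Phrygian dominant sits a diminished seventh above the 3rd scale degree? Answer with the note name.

C

The scale is B C D# E F# G A.
The 3rd scale degree is D#; a diminished seventh above that is C — scale degree 2.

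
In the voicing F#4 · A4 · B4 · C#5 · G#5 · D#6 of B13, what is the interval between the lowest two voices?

Those voices are F#4 and A4.
F# up to A is 3 semitones, a half step narrower than a major third, so the interval is minor.

minor third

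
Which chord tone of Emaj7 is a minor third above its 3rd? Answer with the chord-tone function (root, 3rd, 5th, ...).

5th

Spelling the chord: E–G♯–B–D♯.
The 3rd is G♯. A minor third above G♯ is B.
B is the chord's 5th.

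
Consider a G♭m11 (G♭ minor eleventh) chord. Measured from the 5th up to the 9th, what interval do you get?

perfect fifth

The chord tones of G♭m11 (G♭ minor eleventh) are G♭-B𝄫-D♭-F♭-A♭-C♭.
That puts D♭ below A♭.
D♭ up to A♭ spans 5 letter names and 7 semitones — a perfect fifth.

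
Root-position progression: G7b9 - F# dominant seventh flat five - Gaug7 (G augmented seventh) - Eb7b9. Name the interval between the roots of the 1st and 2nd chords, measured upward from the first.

major 7th

The roots are G and F#.
From G to F# is 11 semitones, exactly the major seventh.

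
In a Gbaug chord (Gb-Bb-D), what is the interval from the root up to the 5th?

augmented fifth

Root = Gb; 5th = D.
5 letter names make it a fifth; at 8 semitones (a half step wider than perfect) the quality is augmented.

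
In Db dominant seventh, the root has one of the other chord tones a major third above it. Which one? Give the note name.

The chord tones of Db7 are Db–F–Ab–Cb.
The root is Db. A major third above Db is F.
F is the chord's 3rd.

F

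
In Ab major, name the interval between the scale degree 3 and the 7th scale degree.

perfect 5th

The scale runs Ab Bb C Db Eb F G.
So we need the interval from C up to G.
From C to G is 7 semitones, exactly the perfect fifth.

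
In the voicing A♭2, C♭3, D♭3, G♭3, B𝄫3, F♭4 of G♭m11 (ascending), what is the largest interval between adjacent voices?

perfect fifth

Adjacent intervals: A♭2→C♭3 = minor third; C♭3→D♭3 = major second; D♭3→G♭3 = perfect fourth; G♭3→B𝄫3 = minor third; B𝄫3→F♭4 = perfect fifth.
The largest is B𝄫3 to F♭4, a perfect fifth (7 semitones).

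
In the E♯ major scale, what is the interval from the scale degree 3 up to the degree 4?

E♯ major: E♯ F𝄪 G𝄪 A♯ B♯ C𝄪 D𝄪.
So we need the interval from G𝄪 up to A♯.
From G𝄪 to A♯: 1 semitone over a second = minor.

minor second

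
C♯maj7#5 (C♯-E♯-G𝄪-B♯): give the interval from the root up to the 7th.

major seventh

Root = C♯; 7th = B♯.
Counting 7 letters and 11 half steps from C♯ gives a major seventh.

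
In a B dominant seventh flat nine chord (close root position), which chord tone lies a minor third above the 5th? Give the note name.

B7b9 is spelled B, D♯, F♯, A, C.
The 5th is F♯. A minor third above F♯ is A.
A is the chord's 7th.

A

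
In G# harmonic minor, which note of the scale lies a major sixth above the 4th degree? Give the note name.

The scale is G# A# B C# D# E F##.
The 4th degree is C#; a major sixth above that is A# — scale degree 2.

A#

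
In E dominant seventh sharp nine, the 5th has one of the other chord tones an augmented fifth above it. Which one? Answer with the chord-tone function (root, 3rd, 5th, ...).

9th

The chord tones of E7#9 are E G♯ B D F𝄪.
The 5th is B. An augmented fifth above B is F𝄪.
F𝄪 is the chord's 9th.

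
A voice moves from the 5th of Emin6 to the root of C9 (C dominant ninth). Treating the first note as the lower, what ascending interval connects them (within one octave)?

Emin6 has B as its 5th, and C9 (C dominant ninth) has C as its root.
From B to C: 1 semitone over a second = minor.

minor second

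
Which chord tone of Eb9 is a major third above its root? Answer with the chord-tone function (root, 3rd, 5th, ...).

3rd

Spelling the chord: Eb G Bb Db F.
The root is Eb. A major third above Eb is G.
G is the chord's 3rd.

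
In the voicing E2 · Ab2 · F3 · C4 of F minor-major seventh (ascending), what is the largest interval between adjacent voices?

major 6th

Adjacent intervals: E2→Ab2 = diminished fourth; Ab2→F3 = major sixth; F3→C4 = perfect fifth.
The largest is Ab2 to F3, a major sixth (9 semitones).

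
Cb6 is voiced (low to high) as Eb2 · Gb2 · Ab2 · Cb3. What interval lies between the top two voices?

Those voices are Ab2 and Cb3.
3 letter names make it a third; at 3 semitones (a half step narrower than major) the quality is minor.

minor 3rd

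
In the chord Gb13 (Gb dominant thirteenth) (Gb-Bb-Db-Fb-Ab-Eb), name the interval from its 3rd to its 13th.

The 3rd is Bb and the 13th is Eb.
From Bb to Eb is 17 semitones, exactly the perfect eleventh.

perfect eleventh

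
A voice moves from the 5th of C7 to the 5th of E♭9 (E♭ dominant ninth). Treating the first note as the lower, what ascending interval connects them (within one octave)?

The 5th of C7 is G; the 5th of E♭9 (E♭ dominant ninth) is B♭.
G up to B♭ is 3 semitones, a half step narrower than a major third, so the interval is minor.

minor third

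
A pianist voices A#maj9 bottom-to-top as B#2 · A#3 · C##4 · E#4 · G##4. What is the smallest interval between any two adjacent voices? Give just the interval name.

m3

Adjacent intervals: B#2→A#3 = minor seventh; A#3→C##4 = major third; C##4→E#4 = minor third; E#4→G##4 = major third.
The smallest is C##4 to E#4, a minor third (3 semitones).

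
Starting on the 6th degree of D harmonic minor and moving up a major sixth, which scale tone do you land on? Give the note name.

The scale is D E F G A B♭ C♯.
The 6th degree is B♭; a major sixth above that is G — scale degree 4.

G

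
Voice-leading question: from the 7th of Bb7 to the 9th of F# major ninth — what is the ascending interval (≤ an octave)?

augmented seventh

The 7th of Bb7 is Ab; the 9th of F# major ninth is G#.
Ab up to G# is 12 semitones, a half step wider than a major seventh, so the interval is augmented.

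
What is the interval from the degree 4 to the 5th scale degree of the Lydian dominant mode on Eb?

The scale runs Eb F G A Bb C Db.
So we need the interval from A up to Bb.
2 letter names make it a second; at 1 semitone (a half step narrower than major) the quality is minor.

minor second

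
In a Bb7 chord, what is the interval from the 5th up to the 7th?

minor third

The chord tones of Bb7 (Bb dominant seventh) are Bb-D-F-Ab.
That puts F below Ab.
From F to Ab: 3 semitones over a third = minor.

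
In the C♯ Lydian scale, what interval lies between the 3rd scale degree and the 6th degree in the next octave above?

perfect eleventh

Spelling the C♯ Lydian scale: C♯ D♯ E♯ F𝄪 G♯ A♯ B♯.
3rd scale degree = E♯; degree 6 (up an octave) = A♯.
Counting 11 letters and 17 half steps from E♯ gives a perfect eleventh.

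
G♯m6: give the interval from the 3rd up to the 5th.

Spelling the chord: G♯–B–D♯–E♯.
The 3rd is B and the 5th is D♯.
B up to D♯ spans 3 letter names and 4 semitones — a major third.

major 3rd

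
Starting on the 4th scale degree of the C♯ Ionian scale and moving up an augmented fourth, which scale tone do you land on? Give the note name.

The scale is C♯ D♯ E♯ F♯ G♯ A♯ B♯.
The 4th scale degree is F♯; an augmented fourth above that is B♯ — scale degree 7.

B#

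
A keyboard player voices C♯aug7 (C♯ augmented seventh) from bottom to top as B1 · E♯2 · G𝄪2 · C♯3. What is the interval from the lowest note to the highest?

The outer voices are B1 and C♯3.
B up to C♯ spans 9 letter names and 14 semitones — a major ninth.

major ninth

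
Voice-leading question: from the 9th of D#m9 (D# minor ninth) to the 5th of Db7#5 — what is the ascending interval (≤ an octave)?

diminished 4th

The 9th of D#m9 (D# minor ninth) is E#; the 5th of Db7#5 is A.
4 letter names make it a fourth; at 4 semitones (a half step narrower than perfect) the quality is diminished.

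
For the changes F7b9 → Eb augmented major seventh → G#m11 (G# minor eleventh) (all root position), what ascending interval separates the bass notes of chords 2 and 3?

augmented 3rd

The roots are Eb and G#.
3 letter names make it a third; at 5 semitones (a half step wider than major) the quality is augmented.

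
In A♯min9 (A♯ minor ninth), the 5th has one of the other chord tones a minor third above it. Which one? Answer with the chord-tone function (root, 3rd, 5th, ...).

7th

A♯m9 is spelled A♯–C♯–E♯–G♯–B♯.
The 5th is E♯. A minor third above E♯ is G♯.
G♯ is the chord's 7th.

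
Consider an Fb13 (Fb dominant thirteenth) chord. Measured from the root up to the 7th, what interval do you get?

The chord tones of Fb13 (Fb dominant thirteenth) are Fb-Ab-Cb-Ebb-Gb-Db.
So we need the interval from Fb up to Ebb.
From Fb to Ebb: 10 semitones over a seventh = minor.

minor seventh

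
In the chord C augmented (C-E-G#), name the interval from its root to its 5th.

A5

The root is C and the 5th is G#.
C up to G# is 8 semitones, a half step wider than a perfect fifth, so the interval is augmented.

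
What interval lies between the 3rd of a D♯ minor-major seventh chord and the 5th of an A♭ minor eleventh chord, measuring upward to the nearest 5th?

diminished seventh

The 3rd of D♯ minor-major seventh is F♯; the 5th of A♭ minor eleventh is E♭.
7 letter names make it a seventh; at 9 semitones (a whole step narrower than major) the quality is diminished.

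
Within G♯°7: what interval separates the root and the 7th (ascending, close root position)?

diminished 7th

G♯dim7: G♯ B D F.
So we need the interval from G♯ up to F.
7 letter names make it a seventh; at 9 semitones (a whole step narrower than major) the quality is diminished.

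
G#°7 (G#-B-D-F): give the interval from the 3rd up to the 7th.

diminished fifth

3rd = B; 7th = F.
From B to F: 6 semitones over a fifth = diminished.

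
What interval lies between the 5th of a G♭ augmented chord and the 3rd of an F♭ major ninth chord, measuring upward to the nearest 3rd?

diminished fifth

The 5th of G♭ augmented is D; the 3rd of F♭ major ninth is A♭.
D up to A♭ is 6 semitones, a half step narrower than a perfect fifth, so the interval is diminished.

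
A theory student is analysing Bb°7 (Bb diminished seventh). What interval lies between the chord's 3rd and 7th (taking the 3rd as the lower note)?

The chord tones of Bb°7 are Bb Db Fb Abb.
3rd = Db; 7th = Abb.
5 letter names make it a fifth; at 6 semitones (a half step narrower than perfect) the quality is diminished.

diminished 5th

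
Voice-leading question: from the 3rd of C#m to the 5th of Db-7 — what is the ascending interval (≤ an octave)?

The 3rd of C#m is E; the 5th of Db-7 is Ab.
4 letter names make it a fourth; at 4 semitones (a half step narrower than perfect) the quality is diminished.

diminished fourth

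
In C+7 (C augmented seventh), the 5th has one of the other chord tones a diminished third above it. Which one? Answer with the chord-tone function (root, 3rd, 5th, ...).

Caug7 (C augmented seventh): C, E, G#, Bb.
The 5th is G#. A diminished third above G# is Bb.
Bb is the chord's 7th.

7th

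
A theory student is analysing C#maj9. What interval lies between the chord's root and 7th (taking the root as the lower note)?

M7

The chord tones of C#maj9 are C#-E#-G#-B#-D#.
The root is C# and the 7th is B#.
C# up to B# spans 7 letter names and 11 semitones — a major seventh.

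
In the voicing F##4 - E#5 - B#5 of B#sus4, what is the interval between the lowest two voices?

minor seventh

Those voices are F##4 and E#5.
F## up to E# is 10 semitones, a half step narrower than a major seventh, so the interval is minor.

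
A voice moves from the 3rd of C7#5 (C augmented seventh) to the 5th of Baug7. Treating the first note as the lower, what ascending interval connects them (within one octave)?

C7#5 (C augmented seventh) has E as its 3rd, and Baug7 has F## as its 5th.
2 letter names make it a second; at 3 semitones (a half step wider than major) the quality is augmented.

augmented second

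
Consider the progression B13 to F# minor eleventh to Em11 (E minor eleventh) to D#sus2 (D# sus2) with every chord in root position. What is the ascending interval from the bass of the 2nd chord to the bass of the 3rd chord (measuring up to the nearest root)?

minor seventh

The roots are F# and E.
F# up to E is 10 semitones, a half step narrower than a major seventh, so the interval is minor.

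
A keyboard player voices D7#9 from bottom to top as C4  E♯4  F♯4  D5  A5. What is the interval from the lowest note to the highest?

The outer voices are C4 and A5.
From C to A is 21 semitones, exactly the major thirteenth.

major 13th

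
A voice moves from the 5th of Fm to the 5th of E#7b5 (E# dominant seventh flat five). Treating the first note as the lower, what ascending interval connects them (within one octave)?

M7

The 5th of Fm is C; the 5th of E#7b5 (E# dominant seventh flat five) is B.
From C to B is 11 semitones, exactly the major seventh.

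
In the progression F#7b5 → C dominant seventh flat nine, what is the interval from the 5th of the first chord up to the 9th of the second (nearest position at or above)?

The 5th of F#7b5 is C; the 9th of C dominant seventh flat nine is Db.
C up to Db is 1 semitone, a half step narrower than a major second, so the interval is minor.

minor second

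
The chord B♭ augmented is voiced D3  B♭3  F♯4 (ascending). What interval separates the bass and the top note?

The outer voices are D3 and F♯4.
Counting 10 letters and 16 half steps from D gives a major tenth.

major 10th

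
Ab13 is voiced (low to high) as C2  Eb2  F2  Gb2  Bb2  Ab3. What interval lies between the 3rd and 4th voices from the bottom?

Those voices are F2 and Gb2.
2 letter names make it a second; at 1 semitone (a half step narrower than major) the quality is minor.

m2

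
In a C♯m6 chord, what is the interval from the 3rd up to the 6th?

A4

C♯ minor sixth: C♯–E–G♯–A♯.
That puts E below A♯.
E up to A♯ is 6 semitones, a half step wider than a perfect fourth, so the interval is augmented.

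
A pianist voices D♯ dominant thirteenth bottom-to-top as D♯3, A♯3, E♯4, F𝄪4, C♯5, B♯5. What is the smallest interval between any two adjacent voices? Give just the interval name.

major 2nd

Adjacent intervals: D♯3→A♯3 = perfect fifth; A♯3→E♯4 = perfect fifth; E♯4→F𝄪4 = major second; F𝄪4→C♯5 = diminished fifth; C♯5→B♯5 = major seventh.
The smallest is E♯4 to F𝄪4, a major second (2 semitones).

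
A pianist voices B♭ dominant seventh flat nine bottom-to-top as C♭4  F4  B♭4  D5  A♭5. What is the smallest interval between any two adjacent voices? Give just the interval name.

M3

Adjacent intervals: C♭4→F4 = augmented fourth; F4→B♭4 = perfect fourth; B♭4→D5 = major third; D5→A♭5 = diminished fifth.
The smallest is B♭4 to D5, a major third (4 semitones).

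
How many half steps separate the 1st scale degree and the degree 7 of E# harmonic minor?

The scale is E# F## G# A# B# C# D##.
E# up to D## is a major seventh — 11 semitones.

11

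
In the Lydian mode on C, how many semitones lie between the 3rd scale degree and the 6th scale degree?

The scale is C D E F# G A B.
E up to A is a perfect fourth — 5 semitones.

5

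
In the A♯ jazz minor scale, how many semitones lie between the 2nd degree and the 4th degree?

3

The scale is A♯ B♯ C♯ D♯ E♯ F𝄪 G𝄪.
B♯ up to D♯ is a minor third — 3 semitones.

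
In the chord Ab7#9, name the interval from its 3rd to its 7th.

Ab7#9: Ab, C, Eb, Gb, B.
The 3rd is C and the 7th is Gb.
From C to Gb: 6 semitones over a fifth = diminished.

diminished fifth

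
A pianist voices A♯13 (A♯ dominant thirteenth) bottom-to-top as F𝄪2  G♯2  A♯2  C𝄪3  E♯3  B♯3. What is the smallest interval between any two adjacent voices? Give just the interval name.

Adjacent intervals: F𝄪2→G♯2 = minor second; G♯2→A♯2 = major second; A♯2→C𝄪3 = major third; C𝄪3→E♯3 = minor third; E♯3→B♯3 = perfect fifth.
The smallest is F𝄪2 to G♯2, a minor second (1 semitone).

minor second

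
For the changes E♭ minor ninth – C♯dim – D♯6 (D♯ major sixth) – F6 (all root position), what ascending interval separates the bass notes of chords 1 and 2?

The roots are E♭ and C♯.
E♭ up to C♯ is 10 semitones, a half step wider than a major sixth, so the interval is augmented.

augmented sixth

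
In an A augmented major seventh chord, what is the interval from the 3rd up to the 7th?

perfect fifth

The chord tones of A augmented major seventh are A–C#–E#–G#.
That puts C# below G#.
Counting 5 letters and 7 half steps from C# gives a perfect fifth.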